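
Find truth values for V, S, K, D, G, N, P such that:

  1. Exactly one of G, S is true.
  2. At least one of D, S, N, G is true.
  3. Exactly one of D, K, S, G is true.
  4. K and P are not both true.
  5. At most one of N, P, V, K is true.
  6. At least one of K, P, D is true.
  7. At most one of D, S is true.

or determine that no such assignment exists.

V=F, S=T, K=F, D=F, G=F, N=F, P=T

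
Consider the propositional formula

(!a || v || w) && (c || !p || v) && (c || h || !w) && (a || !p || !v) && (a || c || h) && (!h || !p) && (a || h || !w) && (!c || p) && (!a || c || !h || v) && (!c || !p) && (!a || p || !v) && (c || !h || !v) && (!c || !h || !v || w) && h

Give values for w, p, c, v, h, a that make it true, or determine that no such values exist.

w: True, p: False, c: False, v: False, h: True, a: False

Unit clause (h) forces h = True.
In (!h || !p) only !p is left, so p = False.
In (!c || p) only !c is left, so c = False.
In (c || !h || !v) only !v is left, so v = False.
In (!a || c || !h || v) only !a is left, so a = False.
Set w = True.
All clauses satisfied.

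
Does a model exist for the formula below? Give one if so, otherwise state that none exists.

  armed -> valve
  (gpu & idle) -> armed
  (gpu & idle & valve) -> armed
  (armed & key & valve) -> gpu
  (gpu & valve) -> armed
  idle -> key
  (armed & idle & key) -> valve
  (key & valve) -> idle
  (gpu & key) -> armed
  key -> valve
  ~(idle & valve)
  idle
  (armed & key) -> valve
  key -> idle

Unsatisfiable

Case idle = True:
  (~idle | ~valve) forces valve = False.
  (~idle | key) forces key = True.
  Clause (~key | valve) is falsified — contradiction.
Case idle = False:
  Clause (idle) is falsified — contradiction.
Both cases fail, so the formula is unsatisfiable.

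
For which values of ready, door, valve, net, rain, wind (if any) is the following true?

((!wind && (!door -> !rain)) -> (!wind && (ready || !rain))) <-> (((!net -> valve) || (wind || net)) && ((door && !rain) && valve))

ready = False, door = True, valve = False, net = False, rain = True, wind = False

  ((!wind && (!door -> !rain)) -> (!wind && (ready || !rain))) <-> (((!net -> valve) || (wind || net)) && ((door && !rain) && valve)) = True
    (!wind && (!door -> !rain)) -> (!wind && (ready || !rain)) = False
      !wind && (!door -> !rain) = True
        !wind = True
        !door -> !rain = True
          !door = False
          !rain = False
      !wind && (ready || !rain) = False
        !wind = True
        ready || !rain = False
          !rain = False
    ((!net -> valve) || (wind || net)) && ((door && !rain) && valve) = False
      (!net -> valve) || (wind || net) = False
        !net -> valve = False
          !net = True
        wind || net = False
      (door && !rain) && valve = False
        door && !rain = False
          !rain = False
The formula evaluates to True.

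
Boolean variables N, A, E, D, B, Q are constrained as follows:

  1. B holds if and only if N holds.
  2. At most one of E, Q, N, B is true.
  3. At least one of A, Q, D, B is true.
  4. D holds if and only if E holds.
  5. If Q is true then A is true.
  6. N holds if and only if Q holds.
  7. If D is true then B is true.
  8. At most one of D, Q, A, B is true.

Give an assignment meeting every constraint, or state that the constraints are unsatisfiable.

N = False, A = True, E = False, D = False, B = False, Q = False

  (1) B=F, N=F — same ✓
  (2) {E, Q, N, B}: 0 true — at most one ✓
  (3) {A, Q, D, B}: 1 true — at least one ✓
  (4) D=F, E=F — same ✓
  (5) Q=F ⇒ A: vacuous ✓
  (6) N=F, Q=F — same ✓
  (7) D=F ⇒ B: vacuous ✓
  (8) {D, Q, A, B}: 1 true — at most one ✓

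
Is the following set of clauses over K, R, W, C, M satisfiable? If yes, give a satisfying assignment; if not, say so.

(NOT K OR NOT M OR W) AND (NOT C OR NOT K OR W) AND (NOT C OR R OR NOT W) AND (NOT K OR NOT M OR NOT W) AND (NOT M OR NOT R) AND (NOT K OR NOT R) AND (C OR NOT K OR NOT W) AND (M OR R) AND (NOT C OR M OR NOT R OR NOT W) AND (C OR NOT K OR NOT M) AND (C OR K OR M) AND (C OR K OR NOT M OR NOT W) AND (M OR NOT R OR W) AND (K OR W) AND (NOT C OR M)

UNSATISFIABLE

Case R = True:
  (NOT M OR NOT R) forces M = False.
  (NOT K OR NOT R) forces K = False.
  (C OR K OR M) forces C = True.
  Clause (NOT C OR M) is falsified — contradiction.
Case R = False:
  (M OR R) forces M = True.
  If K = True:
    (NOT K OR NOT M OR W) forces W = True.
    clause (NOT K OR NOT M OR NOT W) is falsified.
  If K = False:
    (K OR W) forces W = True.
    (NOT C OR R OR NOT W) forces C = False.
    clause (C OR K OR NOT M OR NOT W) is falsified.
  Every sub-case reaches a contradiction.
Both cases fail, so the formula is unsatisfiable.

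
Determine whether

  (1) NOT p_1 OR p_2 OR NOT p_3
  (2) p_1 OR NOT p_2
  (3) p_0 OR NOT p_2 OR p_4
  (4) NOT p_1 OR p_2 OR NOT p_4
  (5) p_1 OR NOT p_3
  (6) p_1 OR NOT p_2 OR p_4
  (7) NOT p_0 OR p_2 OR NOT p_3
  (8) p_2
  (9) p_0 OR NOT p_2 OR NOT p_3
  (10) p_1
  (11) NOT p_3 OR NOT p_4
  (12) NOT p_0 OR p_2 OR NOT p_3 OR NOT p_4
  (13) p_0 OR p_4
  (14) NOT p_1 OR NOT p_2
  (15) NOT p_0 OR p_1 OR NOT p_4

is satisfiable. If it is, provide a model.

Case p_1 = True:
  (p_2) forces p_2 = True.
  Clause (NOT p_1 OR NOT p_2) is falsified — contradiction.
Case p_1 = False:
  Clause (p_1) is falsified — contradiction.
Both cases fail, so the formula is unsatisfiable.

Unsatisfiable — no assignment works.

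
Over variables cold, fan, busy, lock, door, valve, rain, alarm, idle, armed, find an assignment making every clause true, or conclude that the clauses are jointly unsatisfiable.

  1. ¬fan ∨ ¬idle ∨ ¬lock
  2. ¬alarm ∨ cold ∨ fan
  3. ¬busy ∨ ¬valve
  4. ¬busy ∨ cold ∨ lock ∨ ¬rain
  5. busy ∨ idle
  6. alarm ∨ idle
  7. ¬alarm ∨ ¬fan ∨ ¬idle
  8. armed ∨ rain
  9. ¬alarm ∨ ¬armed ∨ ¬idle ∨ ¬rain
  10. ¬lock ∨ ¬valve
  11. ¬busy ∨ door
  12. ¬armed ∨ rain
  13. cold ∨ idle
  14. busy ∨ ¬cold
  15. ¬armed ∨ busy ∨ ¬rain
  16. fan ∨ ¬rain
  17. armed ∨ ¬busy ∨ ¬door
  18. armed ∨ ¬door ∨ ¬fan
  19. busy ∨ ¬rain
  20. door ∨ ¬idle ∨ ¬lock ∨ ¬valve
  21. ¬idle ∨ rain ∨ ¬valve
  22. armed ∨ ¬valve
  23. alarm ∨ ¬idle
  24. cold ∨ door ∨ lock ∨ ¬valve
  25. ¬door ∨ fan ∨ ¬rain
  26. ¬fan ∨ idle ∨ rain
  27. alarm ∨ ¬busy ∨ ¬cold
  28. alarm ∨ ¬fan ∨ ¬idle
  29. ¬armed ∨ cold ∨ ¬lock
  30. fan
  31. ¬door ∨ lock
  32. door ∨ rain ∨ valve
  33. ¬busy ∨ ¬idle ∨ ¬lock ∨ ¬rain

cold: True; fan: True; busy: True; lock: True; door: True; valve: False; rain: True; alarm: True; idle: False; armed: True

Unit clause (fan) forces fan = True.
Try cold = False:
  (cold ∨ idle) forces idle = True.
  (¬fan ∨ ¬idle ∨ ¬lock) forces lock = False.
  (¬alarm ∨ ¬fan ∨ ¬idle) forces alarm = False.
  clause (alarm ∨ ¬idle) is falsified — backtrack.
So cold = True.
  then (busy ∨ ¬cold) forces busy = True.
  then (alarm ∨ ¬busy ∨ ¬cold) forces alarm = True.
  then (¬busy ∨ ¬valve) forces valve = False.
  then (¬alarm ∨ ¬fan ∨ ¬idle) forces idle = False.
  then (¬busy ∨ door) forces door = True.
  then (armed ∨ ¬busy ∨ ¬door) forces armed = True.
  then (¬fan ∨ idle ∨ rain) forces rain = True.
  then (¬door ∨ lock) forces lock = True.
All clauses satisfied.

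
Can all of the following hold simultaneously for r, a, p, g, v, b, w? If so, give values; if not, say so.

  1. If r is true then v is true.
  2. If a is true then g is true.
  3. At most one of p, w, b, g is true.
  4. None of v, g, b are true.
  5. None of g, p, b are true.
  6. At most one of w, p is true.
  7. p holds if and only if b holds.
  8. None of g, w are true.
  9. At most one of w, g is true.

r: False; a: False; p: False; g: False; v: False; b: False; w: False

  (1) r=F ⇒ v: vacuous ✓
  (2) a=F ⇒ g: vacuous ✓
  (3) {p, w, b, g}: 0 true — at most one ✓
  (4) {v, g, b}: 0 true — none ✓
  (5) {g, p, b}: 0 true — none ✓
  (6) {w, p}: 0 true — at most one ✓
  (7) p=F, b=F — same ✓
  (8) {g, w}: 0 true — none ✓
  (9) {w, g}: 0 true — at most one ✓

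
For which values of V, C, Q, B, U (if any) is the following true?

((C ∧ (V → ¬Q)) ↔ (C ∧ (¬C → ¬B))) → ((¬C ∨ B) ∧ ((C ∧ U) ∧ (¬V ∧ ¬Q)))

V=T, C=T, Q=T, B=F, U=T

  ((C ∧ (V → ¬Q)) ↔ (C ∧ (¬C → ¬B))) → ((¬C ∨ B) ∧ ((C ∧ U) ∧ (¬V ∧ ¬Q))) = True
    (C ∧ (V → ¬Q)) ↔ (C ∧ (¬C → ¬B)) = False
      C ∧ (V → ¬Q) = False
        V → ¬Q = False
          ¬Q = False
      C ∧ (¬C → ¬B) = True
        ¬C → ¬B = True
          ¬C = False
          ¬B = True
    (¬C ∨ B) ∧ ((C ∧ U) ∧ (¬V ∧ ¬Q)) = False
      ¬C ∨ B = False
        ¬C = False
      (C ∧ U) ∧ (¬V ∧ ¬Q) = False
        C ∧ U = True
        ¬V ∧ ¬Q = False
          ¬V = False
          ¬Q = False
The formula evaluates to True.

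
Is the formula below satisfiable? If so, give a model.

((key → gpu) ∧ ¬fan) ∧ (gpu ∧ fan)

The formula is unsatisfiable.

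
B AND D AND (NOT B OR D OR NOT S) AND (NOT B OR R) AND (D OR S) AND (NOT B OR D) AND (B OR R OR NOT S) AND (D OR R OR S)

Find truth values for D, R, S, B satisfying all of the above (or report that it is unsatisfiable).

Unit clause (B) forces B = True.
Unit clause (D) forces D = True.
In (NOT B OR R) only R is left, so R = True.
Set S = False.
Check each clause:
  (B): B holds.
  (D): D holds.
  (NOT B OR D OR NOT S): D holds.
  (NOT B OR R): R holds.
  (D OR S): D holds.
  (NOT B OR D): D holds.
  (B OR R OR NOT S): B holds.
  (D OR R OR S): D holds.
All clauses satisfied.

D = True; R = True; S = False; B = True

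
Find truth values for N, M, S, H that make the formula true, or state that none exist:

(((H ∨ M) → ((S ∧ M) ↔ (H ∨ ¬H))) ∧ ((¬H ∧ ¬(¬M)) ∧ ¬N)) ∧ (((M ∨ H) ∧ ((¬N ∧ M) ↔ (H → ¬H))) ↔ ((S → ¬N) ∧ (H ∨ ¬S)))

Case H = True: the conjunct ¬H is False.
Case H = False: the formula simplifies to ((M → (S ∧ M)) ∧ (¬(¬M) ∧ ¬N)) ∧ ((M ∧ (¬N ∧ M)) ↔ ((S → ¬N) ∧ ¬S)).
  M = True: simplifies to (S ∧ ¬N) ∧ (¬N ↔ ((S → ¬N) ∧ ¬S)).
    N = True: the conjunct ¬N is False.
    N = False: simplifies to S ∧ ¬S.
      S = True: the conjunct ¬S is False.
      S = False: the conjunct S is False.
  M = False: the conjunct ¬(¬M) becomes ¬(¬False) = False.
Both cases fail — unsatisfiable.

No satisfying assignment exists.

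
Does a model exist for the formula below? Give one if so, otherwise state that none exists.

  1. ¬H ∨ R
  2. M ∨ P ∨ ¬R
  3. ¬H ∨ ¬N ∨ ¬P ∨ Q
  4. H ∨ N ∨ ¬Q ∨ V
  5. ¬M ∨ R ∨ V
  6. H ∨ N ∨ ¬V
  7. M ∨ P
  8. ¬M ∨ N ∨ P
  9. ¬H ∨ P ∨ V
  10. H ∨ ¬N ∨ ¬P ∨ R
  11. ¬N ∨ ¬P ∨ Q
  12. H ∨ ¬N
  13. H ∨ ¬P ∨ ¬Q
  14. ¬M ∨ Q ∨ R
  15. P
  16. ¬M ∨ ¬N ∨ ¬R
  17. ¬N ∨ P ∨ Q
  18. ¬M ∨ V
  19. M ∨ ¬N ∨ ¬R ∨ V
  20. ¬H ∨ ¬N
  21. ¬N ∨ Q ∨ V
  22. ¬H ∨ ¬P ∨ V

H = True; M = True; V = True; P = True; R = True; Q = False; N = False

Unit clause (P) forces P = True.
Set H = True.
  then (¬H ∨ R) forces R = True.
  then (¬H ∨ ¬N) forces N = False.
  then (¬H ∨ ¬P ∨ V) forces V = True.
Set M = True.
Set Q = False.
All clauses satisfied.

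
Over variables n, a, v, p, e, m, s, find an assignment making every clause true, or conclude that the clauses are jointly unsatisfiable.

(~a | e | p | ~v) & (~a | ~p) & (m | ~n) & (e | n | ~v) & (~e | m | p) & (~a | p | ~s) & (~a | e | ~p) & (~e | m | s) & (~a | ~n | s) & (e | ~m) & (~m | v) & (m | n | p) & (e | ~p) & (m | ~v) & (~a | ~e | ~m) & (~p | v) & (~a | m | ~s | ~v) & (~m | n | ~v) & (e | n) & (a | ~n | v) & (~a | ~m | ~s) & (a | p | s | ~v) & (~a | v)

n = True, a = False, v = True, p = True, e = True, m = True, s = False

Set n = True.
  then (m | ~n) forces m = True.
  then (e | ~m) forces e = True.
  then (~m | v) forces v = True.
  then (~a | ~e | ~m) forces a = False.
Set p = True.
Set s = False.
All clauses satisfied.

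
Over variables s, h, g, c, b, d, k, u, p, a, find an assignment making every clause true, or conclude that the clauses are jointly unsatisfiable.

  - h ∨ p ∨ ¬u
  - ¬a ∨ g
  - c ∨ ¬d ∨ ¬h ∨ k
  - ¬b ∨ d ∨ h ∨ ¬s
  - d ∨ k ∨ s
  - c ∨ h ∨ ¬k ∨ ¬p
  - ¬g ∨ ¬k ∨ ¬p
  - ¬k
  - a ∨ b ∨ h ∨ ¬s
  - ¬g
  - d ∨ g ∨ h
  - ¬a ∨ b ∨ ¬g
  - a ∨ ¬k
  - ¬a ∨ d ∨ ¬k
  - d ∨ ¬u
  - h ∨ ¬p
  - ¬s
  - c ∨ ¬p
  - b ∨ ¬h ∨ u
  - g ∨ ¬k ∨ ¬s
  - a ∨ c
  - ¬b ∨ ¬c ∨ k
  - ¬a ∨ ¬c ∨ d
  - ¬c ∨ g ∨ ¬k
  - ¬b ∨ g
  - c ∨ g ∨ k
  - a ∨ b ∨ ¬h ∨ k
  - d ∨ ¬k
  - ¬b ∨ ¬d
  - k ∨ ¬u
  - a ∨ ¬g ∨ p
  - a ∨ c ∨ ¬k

s = False, h = False, g = False, c = True, b = False, d = True, k = False, u = False, p = False, a = False

Unit clause (¬k) forces k = False.
Unit clause (¬g) forces g = False.
Unit clause (¬s) forces s = False.
In (¬b ∨ g) only ¬b is left, so b = False.
In (c ∨ g ∨ k) only c is left, so c = True.
In (k ∨ ¬u) only ¬u is left, so u = False.
In (¬a ∨ g) only ¬a is left, so a = False.
In (d ∨ k ∨ s) only d is left, so d = True.
In (b ∨ ¬h ∨ u) only ¬h is left, so h = False.
In (h ∨ ¬p) only ¬p is left, so p = False.
All clauses satisfied.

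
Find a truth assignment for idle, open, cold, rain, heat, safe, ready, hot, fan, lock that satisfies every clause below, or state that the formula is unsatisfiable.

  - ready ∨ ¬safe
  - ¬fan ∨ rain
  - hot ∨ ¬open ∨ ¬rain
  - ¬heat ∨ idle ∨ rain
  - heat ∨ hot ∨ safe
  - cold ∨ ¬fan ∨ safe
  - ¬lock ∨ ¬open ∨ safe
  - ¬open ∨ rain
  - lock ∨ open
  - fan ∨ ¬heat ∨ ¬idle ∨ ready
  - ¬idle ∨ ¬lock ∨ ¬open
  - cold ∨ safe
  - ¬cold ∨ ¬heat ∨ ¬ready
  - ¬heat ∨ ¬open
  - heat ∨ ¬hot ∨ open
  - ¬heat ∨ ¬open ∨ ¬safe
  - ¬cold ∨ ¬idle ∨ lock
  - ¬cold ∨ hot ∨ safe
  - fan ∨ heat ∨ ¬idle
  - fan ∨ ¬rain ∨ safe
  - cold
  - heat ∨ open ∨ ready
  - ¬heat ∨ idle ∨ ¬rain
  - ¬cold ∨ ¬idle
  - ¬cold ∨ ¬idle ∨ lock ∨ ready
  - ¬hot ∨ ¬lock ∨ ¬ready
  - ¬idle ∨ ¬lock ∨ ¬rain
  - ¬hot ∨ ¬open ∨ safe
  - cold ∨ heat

idle=F, open=F, cold=T, rain=T, heat=F, safe=T, ready=T, hot=F, fan=T, lock=T

Unit clause (cold) forces cold = True.
In (¬cold ∨ ¬idle) only ¬idle is left, so idle = False.
Set open = False.
  then (lock ∨ open) forces lock = True.
Set rain = True.
  then (¬heat ∨ idle ∨ ¬rain) forces heat = False.
  then (heat ∨ ¬hot ∨ open) forces hot = False.
  then (¬cold ∨ hot ∨ safe) forces safe = True.
  then (heat ∨ open ∨ ready) forces ready = True.
Set fan = True.
All clauses satisfied.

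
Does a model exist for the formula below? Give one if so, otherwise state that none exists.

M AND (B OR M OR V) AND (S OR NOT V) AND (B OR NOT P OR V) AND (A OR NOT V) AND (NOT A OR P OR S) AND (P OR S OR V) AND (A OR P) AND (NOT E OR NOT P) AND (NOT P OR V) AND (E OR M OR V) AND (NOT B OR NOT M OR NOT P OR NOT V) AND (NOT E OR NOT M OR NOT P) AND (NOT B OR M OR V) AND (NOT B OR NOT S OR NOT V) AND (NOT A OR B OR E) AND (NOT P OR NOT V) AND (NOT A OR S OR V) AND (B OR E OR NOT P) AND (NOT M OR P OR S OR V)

A = True; E = True; P = False; S = True; M = True; B = False; V = True

Unit clause (M) forces M = True.
Try A = False:
  (A OR NOT V) forces V = False.
  (A OR P) forces P = True.
  clause (NOT P OR V) is falsified — backtrack.
So A = True.
Set E = True.
  then (NOT E OR NOT P) forces P = False.
  then (NOT A OR P OR S) forces S = True.
Set B = False.
Set V = True.
All clauses satisfied.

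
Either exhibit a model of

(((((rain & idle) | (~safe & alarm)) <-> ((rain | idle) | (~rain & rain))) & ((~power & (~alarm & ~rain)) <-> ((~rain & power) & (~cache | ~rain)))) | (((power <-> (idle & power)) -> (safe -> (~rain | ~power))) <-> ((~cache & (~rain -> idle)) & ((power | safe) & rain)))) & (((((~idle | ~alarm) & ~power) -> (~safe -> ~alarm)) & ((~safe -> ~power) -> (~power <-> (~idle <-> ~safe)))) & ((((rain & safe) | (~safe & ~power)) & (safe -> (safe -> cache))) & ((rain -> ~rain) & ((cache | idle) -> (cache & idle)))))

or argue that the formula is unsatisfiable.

Case rain = True: the conjunct rain -> ~rain becomes True -> ~True = False.
Case rain = False: the formula simplifies to (((~safe & alarm) <-> idle) & ((~power & ~alarm) <-> power)) & (((((~idle | ~alarm) & ~power) -> (~safe -> ~alarm)) & ((~safe -> ~power) -> (~power <-> (~idle <-> ~safe)))) & (((~safe & ~power) & (safe -> (safe -> cache))) & ((cache | idle) -> (cache & idle)))).
  power = True: the conjunct (~power & ~alarm) <-> power becomes (False & ~alarm) <-> True = False.
  power = False: simplifies to (((~safe & alarm) <-> idle) & alarm) & ((((~idle | ~alarm) -> (~safe -> ~alarm)) & (~idle <-> ~safe)) & ((~safe & (safe -> (safe -> cache))) & ((cache | idle) -> (cache & idle)))).
    safe = True: the conjunct ~safe is False.
    safe = False: simplifies to ((alarm <-> idle) & alarm) & ((((~idle | ~alarm) -> ~alarm) & ~idle) & ((cache | idle) -> (cache & idle))).
      idle = True: the conjunct ~idle is False.
      idle = False: simplifies to (~alarm & alarm) & (~alarm & ~cache).
        alarm = True: the conjunct ~alarm is False.
        alarm = False: the conjunct alarm is False.
Both cases fail — unsatisfiable.

UNSATISFIABLE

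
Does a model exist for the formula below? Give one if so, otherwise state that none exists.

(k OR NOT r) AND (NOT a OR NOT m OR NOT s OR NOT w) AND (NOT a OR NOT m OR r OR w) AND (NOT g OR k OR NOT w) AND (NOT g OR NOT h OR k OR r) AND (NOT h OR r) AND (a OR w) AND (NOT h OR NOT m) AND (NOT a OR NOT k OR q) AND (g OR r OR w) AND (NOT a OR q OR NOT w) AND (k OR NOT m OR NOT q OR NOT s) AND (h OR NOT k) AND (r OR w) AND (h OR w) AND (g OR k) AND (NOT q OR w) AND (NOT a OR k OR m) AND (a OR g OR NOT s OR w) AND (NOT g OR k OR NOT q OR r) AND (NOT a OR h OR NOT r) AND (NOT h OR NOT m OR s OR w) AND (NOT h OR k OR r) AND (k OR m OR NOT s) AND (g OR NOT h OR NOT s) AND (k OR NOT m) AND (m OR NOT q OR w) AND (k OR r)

q = False; g = True; r = True; s = False; h = True; m = False; w = True; k = True; a = False

Set q = False.
Set g = True.
Set r = True.
  then (k OR NOT r) forces k = True.
  then (NOT a OR NOT k OR q) forces a = False.
  then (h OR NOT k) forces h = True.
  then (a OR w) forces w = True.
  then (NOT h OR NOT m) forces m = False.
Set s = False.
All clauses satisfied.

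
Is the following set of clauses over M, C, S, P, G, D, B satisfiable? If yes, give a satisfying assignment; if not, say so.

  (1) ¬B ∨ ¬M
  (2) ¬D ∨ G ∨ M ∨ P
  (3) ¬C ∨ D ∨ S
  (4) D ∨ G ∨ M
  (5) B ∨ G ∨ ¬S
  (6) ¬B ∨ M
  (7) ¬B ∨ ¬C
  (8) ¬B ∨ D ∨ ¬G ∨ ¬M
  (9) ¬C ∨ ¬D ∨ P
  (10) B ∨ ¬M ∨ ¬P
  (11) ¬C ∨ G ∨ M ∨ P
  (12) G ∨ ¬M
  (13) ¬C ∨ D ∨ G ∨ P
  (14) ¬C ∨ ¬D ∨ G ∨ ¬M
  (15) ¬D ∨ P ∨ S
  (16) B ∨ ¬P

M = True; C = False; S = True; P = False; G = True; D = False; B = False

Set M = True.
  then (¬B ∨ ¬M) forces B = False.
  then (B ∨ ¬M ∨ ¬P) forces P = False.
  then (G ∨ ¬M) forces G = True.
Set C = False.
Set S = True.
Set D = False.
All clauses satisfied.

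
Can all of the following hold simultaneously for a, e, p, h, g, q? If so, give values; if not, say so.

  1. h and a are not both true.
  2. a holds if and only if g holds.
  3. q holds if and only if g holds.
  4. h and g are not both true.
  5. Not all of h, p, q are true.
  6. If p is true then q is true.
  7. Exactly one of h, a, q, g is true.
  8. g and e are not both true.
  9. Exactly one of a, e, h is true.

a=F; e=F; p=F; h=T; g=F; q=F

  (1) h=T, a=F — not both ✓
  (2) a=F, g=F — same ✓
  (3) q=F, g=F — same ✓
  (4) h=T, g=F — not both ✓
  (5) {h, p, q}: 1/3 true — not all ✓
  (6) p=F ⇒ q: vacuous ✓
  (7) {h, a, q, g}: 1 true — exactly one ✓
  (8) g=F, e=F — not both ✓
  (9) {a, e, h}: 1 true — exactly one ✓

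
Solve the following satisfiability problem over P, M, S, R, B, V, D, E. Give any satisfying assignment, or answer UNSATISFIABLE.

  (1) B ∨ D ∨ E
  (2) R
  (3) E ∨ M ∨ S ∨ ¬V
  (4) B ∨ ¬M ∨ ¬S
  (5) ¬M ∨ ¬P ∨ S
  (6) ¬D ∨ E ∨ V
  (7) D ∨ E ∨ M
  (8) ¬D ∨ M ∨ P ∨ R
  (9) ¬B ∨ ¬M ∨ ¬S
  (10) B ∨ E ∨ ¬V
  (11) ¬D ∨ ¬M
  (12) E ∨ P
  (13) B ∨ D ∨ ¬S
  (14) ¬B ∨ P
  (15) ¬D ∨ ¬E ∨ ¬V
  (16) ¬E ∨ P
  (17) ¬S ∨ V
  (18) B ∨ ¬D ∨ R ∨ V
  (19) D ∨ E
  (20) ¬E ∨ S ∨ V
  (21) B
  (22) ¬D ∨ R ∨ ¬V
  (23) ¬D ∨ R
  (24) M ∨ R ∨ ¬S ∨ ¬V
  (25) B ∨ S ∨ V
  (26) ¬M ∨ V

Unit clause (R) forces R = True.
Unit clause (B) forces B = True.
In (¬B ∨ P) only P is left, so P = True.
Try M = True:
  (¬M ∨ ¬P ∨ S) forces S = True.
  clause (¬B ∨ ¬M ∨ ¬S) is falsified — backtrack.
So M = False.
Set S = True.
  then (¬S ∨ V) forces V = True.
Set D = True.
  then (¬D ∨ ¬E ∨ ¬V) forces E = False.
All clauses satisfied.

P = True; M = False; S = True; R = True; B = True; V = True; D = True; E = False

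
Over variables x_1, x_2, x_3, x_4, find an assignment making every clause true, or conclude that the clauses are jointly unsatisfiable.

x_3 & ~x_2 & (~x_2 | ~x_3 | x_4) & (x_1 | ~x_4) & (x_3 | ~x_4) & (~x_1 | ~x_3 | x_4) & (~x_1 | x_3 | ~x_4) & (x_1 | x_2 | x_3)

x_1: True, x_2: False, x_3: True, x_4: True

Unit clause (x_3) forces x_3 = True.
Unit clause (~x_2) forces x_2 = False.
Set x_1 = True.
  then (~x_1 | ~x_3 | x_4) forces x_4 = True.
All clauses satisfied.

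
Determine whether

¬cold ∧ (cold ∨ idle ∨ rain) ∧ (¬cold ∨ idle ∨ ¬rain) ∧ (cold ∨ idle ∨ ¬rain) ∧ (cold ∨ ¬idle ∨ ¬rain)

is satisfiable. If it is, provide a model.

Unit clause (¬cold) forces cold = False.
Try rain = True:
  (cold ∨ idle ∨ ¬rain) forces idle = True.
  clause (cold ∨ ¬idle ∨ ¬rain) is falsified — backtrack.
So rain = False.
  then (cold ∨ idle ∨ rain) forces idle = True.
Check each clause:
  (¬cold): ¬cold holds.
  (cold ∨ idle ∨ rain): idle holds.
  (¬cold ∨ idle ∨ ¬rain): ¬cold holds.
  (cold ∨ idle ∨ ¬rain): idle holds.
  (cold ∨ ¬idle ∨ ¬rain): ¬rain holds.
All clauses satisfied.

cold = False, rain = False, idle = True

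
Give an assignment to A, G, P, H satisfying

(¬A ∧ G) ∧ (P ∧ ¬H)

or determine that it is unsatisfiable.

A=F; G=T; P=T; H=F

  ¬A ∧ G = True
    ¬A = True
  P ∧ ¬H = True
    ¬H = True
Both conjuncts True, so the formula holds.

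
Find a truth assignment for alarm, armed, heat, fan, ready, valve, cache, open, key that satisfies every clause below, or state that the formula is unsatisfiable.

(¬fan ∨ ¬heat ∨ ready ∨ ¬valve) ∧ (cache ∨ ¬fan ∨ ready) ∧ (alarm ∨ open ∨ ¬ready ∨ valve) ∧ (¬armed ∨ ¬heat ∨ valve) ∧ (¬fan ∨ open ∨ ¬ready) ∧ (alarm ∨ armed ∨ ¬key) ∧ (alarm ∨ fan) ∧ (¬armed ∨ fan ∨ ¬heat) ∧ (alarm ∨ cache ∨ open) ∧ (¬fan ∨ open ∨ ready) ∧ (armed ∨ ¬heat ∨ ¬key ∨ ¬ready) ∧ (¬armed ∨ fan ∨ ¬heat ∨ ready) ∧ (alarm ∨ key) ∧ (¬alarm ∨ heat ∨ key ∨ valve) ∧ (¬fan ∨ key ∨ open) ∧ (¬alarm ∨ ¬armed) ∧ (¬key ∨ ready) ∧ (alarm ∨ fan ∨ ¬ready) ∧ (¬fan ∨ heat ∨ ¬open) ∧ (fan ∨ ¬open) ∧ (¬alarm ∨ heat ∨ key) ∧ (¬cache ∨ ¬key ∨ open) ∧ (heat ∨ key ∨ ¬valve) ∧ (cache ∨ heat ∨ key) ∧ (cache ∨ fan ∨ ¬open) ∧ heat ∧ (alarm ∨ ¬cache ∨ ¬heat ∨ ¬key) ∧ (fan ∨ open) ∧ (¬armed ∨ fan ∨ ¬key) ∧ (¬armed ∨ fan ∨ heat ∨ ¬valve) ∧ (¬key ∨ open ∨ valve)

alarm=F, armed=T, heat=T, fan=T, ready=T, valve=T, cache=F, open=T, key=T

Unit clause (heat) forces heat = True.
Set alarm = False.
  then (alarm ∨ fan) forces fan = True.
  then (alarm ∨ key) forces key = True.
  then (¬key ∨ ready) forces ready = True.
  then (alarm ∨ ¬cache ∨ ¬heat ∨ ¬key) forces cache = False.
  then (¬fan ∨ open ∨ ¬ready) forces open = True.
  then (alarm ∨ armed ∨ ¬key) forces armed = True.
  then (¬armed ∨ ¬heat ∨ valve) forces valve = True.
All clauses satisfied.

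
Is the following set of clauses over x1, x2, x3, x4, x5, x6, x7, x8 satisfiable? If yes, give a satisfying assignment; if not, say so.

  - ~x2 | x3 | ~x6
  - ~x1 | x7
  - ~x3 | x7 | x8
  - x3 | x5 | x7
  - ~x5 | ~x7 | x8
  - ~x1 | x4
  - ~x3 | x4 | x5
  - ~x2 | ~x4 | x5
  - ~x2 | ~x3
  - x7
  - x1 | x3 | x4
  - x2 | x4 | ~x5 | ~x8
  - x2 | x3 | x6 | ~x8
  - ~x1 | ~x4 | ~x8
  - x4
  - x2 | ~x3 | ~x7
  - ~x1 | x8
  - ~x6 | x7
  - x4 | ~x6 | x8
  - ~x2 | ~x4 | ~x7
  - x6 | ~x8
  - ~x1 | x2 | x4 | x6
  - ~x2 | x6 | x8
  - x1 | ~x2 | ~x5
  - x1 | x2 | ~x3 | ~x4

Unit clause (x7) forces x7 = True.
Unit clause (x4) forces x4 = True.
In (~x2 | ~x4 | ~x7) only ~x2 is left, so x2 = False.
In (x2 | ~x3 | ~x7) only ~x3 is left, so x3 = False.
Try x1 = True:
  (~x1 | ~x4 | ~x8) forces x8 = False.
  clause (~x1 | x8) is falsified — backtrack.
So x1 = False.
Set x5 = True.
  then (~x5 | ~x7 | x8) forces x8 = True.
  then (x2 | x3 | x6 | ~x8) forces x6 = True.
All clauses satisfied.

x1=F, x2=F, x3=F, x4=T, x5=T, x6=T, x7=T, x8=T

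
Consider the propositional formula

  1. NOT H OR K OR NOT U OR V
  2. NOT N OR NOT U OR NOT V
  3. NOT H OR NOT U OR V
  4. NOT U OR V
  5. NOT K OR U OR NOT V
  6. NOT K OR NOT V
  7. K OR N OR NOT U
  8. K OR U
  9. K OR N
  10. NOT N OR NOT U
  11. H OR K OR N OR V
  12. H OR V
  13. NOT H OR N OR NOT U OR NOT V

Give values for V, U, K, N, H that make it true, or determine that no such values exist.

Try V = True:
  (NOT K OR NOT V) forces K = False.
  (K OR U) forces U = True.
  (NOT N OR NOT U OR NOT V) forces N = False.
  clause (K OR N OR NOT U) is falsified — backtrack.
So V = False.
  then (NOT U OR V) forces U = False.
  then (K OR U) forces K = True.
  then (H OR V) forces H = True.
Set N = True.
All clauses satisfied.

V = False, U = False, K = True, N = True, H = True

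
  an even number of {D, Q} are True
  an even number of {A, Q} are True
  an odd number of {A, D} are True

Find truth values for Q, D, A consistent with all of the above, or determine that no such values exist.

UNSATISFIABLE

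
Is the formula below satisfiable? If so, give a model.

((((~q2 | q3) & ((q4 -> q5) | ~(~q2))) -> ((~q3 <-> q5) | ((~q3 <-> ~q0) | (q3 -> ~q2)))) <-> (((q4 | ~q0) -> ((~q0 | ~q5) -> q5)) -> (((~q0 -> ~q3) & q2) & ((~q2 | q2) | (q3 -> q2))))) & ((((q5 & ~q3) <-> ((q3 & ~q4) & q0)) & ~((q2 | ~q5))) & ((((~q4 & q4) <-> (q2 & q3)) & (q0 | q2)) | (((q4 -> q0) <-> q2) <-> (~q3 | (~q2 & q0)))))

Case q2 = True: the conjunct ~((q2 | ~q5)) becomes ~((True | ~q5)) = False.
Case q2 = False: the formula simplifies to ~(((q4 | ~q0) -> ((~q0 | ~q5) -> q5))) & ((((q5 & ~q3) <-> ((q3 & ~q4) & q0)) & ~(~q5)) & ((~((~q4 & q4)) & q0) | (~((q4 -> q0)) <-> (~q3 | q0)))).
  q5 = True: the conjunct ~(((q4 | ~q0) -> ((~q0 | ~q5) -> q5))) becomes ~(((q4 | ~q0) -> True)) = False.
  q5 = False: the conjunct ~(~q5) becomes ~(~False) = False.
Both cases fail — unsatisfiable.

No satisfying assignment exists.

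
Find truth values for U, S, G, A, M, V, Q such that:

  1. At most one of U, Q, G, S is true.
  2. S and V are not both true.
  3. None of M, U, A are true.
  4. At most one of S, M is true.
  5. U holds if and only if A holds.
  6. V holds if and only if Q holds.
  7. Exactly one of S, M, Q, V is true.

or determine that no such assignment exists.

U: False, S: True, G: False, A: False, M: False, V: False, Q: False

  (1) {U, Q, G, S}: 1 true — at most one ✓
  (2) S=T, V=F — not both ✓
  (3) {M, U, A}: 0 true — none ✓
  (4) {S, M}: 1 true — at most one ✓
  (5) U=F, A=F — same ✓
  (6) V=F, Q=F — same ✓
  (7) {S, M, Q, V}: 1 true — exactly one ✓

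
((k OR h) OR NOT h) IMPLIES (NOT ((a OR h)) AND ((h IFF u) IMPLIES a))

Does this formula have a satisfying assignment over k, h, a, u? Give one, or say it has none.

k = True; h = False; a = False; u = True

  ((k OR h) OR NOT h) IMPLIES (NOT ((a OR h)) AND ((h IFF u) IMPLIES a)) = True
    (k OR h) OR NOT h = True
      k OR h = True
      NOT h = True
    NOT ((a OR h)) AND ((h IFF u) IMPLIES a) = True
      NOT ((a OR h)) = True
        a OR h = False
      (h IFF u) IMPLIES a = True
        h IFF u = False
The formula evaluates to True.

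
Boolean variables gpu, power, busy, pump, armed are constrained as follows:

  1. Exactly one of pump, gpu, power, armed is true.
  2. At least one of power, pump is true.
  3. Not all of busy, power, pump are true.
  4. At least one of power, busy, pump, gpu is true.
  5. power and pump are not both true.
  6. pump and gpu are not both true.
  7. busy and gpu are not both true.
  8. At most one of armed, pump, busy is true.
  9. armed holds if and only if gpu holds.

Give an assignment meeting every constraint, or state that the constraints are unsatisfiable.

gpu=F, power=F, busy=F, pump=T, armed=F

  (1) {pump, gpu, power, armed}: 1 true — exactly one ✓
  (2) {power, pump}: 1 true — at least one ✓
  (3) {busy, power, pump}: 1/3 true — not all ✓
  (4) {power, busy, pump, gpu}: 1 true — at least one ✓
  (5) power=F, pump=T — not both ✓
  (6) pump=T, gpu=F — not both ✓
  (7) busy=F, gpu=F — not both ✓
  (8) {armed, pump, busy}: 1 true — at most one ✓
  (9) armed=F, gpu=F — same ✓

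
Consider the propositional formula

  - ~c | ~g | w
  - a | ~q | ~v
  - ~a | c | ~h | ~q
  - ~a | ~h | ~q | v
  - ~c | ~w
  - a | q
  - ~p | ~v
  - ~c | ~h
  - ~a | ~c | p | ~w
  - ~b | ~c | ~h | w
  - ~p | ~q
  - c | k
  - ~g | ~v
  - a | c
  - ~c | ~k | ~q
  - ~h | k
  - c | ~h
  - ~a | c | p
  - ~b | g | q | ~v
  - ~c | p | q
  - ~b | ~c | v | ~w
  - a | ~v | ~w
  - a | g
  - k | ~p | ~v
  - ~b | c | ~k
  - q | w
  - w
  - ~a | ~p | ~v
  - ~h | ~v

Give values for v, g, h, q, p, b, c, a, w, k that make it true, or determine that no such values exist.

Unit clause (w) forces w = True.
In (~c | ~w) only ~c is left, so c = False.
In (c | k) only k is left, so k = True.
In (a | c) only a is left, so a = True.
In (c | ~h) only ~h is left, so h = False.
In (~a | c | p) only p is left, so p = True.
In (~b | c | ~k) only ~b is left, so b = False.
In (~a | ~p | ~v) only ~v is left, so v = False.
In (~p | ~q) only ~q is left, so q = False.
Set g = False.
All clauses satisfied.

v = False; g = False; h = False; q = False; p = True; b = False; c = False; a = True; w = True; k = True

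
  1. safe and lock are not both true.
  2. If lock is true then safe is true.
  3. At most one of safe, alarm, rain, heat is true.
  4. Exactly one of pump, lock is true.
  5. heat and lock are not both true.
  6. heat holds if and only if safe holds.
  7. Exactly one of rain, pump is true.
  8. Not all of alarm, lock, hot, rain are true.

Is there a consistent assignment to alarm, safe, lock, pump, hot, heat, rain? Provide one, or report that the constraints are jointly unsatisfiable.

alarm = True, safe = False, lock = False, pump = True, hot = True, heat = False, rain = False

  (1) safe=F, lock=F — not both ✓
  (2) lock=F ⇒ safe: vacuous ✓
  (3) {safe, alarm, rain, heat}: 1 true — at most one ✓
  (4) {pump, lock}: 1 true — exactly one ✓
  (5) heat=F, lock=F — not both ✓
  (6) heat=F, safe=F — same ✓
  (7) {rain, pump}: 1 true — exactly one ✓
  (8) {alarm, lock, hot, rain}: 2/4 true — not all ✓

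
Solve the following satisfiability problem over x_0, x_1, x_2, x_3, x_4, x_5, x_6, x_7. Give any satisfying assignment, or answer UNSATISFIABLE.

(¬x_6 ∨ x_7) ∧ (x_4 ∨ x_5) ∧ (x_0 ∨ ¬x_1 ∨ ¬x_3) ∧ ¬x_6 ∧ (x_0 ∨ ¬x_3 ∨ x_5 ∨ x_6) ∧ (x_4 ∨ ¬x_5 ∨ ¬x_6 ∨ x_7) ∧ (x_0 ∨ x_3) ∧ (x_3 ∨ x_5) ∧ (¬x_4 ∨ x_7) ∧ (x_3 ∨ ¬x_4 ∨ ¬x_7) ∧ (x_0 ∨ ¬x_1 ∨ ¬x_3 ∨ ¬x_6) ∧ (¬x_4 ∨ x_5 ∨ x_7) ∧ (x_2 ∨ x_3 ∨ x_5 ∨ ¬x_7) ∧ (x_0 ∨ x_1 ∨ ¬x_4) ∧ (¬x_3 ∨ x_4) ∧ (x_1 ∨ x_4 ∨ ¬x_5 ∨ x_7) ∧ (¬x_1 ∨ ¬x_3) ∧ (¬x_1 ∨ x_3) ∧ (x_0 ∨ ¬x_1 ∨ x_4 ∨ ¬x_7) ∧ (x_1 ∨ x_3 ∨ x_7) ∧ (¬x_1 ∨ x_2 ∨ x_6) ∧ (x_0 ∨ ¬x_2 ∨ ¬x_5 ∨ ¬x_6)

Unit clause (¬x_6) forces x_6 = False.
Try x_0 = False:
  (x_0 ∨ x_3) forces x_3 = True.
  (x_0 ∨ ¬x_1 ∨ ¬x_3) forces x_1 = False.
  (x_0 ∨ ¬x_3 ∨ x_5 ∨ x_6) forces x_5 = True.
  (x_0 ∨ x_1 ∨ ¬x_4) forces x_4 = False.
  clause (¬x_3 ∨ x_4) is falsified — backtrack.
So x_0 = True.
Try x_1 = True:
  (¬x_1 ∨ ¬x_3) forces x_3 = False.
  clause (¬x_1 ∨ x_3) is falsified — backtrack.
So x_1 = False.
Set x_2 = True.
Set x_3 = True.
  then (¬x_3 ∨ x_4) forces x_4 = True.
  then (¬x_4 ∨ x_7) forces x_7 = True.
Set x_5 = True.
All clauses satisfied.

x_0 = True, x_1 = False, x_2 = True, x_3 = True, x_4 = True, x_5 = True, x_6 = False, x_7 = True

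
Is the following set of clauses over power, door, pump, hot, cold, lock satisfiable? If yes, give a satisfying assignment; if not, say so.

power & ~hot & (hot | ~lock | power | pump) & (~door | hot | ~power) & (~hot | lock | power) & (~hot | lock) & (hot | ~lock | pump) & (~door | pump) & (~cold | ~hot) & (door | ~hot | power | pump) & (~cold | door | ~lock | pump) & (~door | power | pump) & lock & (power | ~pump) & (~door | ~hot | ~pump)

power = True, door = False, pump = True, hot = False, cold = True, lock = True

Unit clause (power) forces power = True.
Unit clause (~hot) forces hot = False.
In (~door | hot | ~power) only ~door is left, so door = False.
Unit clause (lock) forces lock = True.
In (hot | ~lock | pump) only pump is left, so pump = True.
Set cold = True.
All clauses satisfied.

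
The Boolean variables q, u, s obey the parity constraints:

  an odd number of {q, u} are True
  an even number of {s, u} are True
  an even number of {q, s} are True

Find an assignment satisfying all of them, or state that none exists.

Adding constraints 1, 2, 3 mod 2: every variable appears an even number of times on the left, so the left side is 0.
But the right sides sum to 1 (mod 2). 0 ≠ 1 — the system is inconsistent.

No satisfying assignment exists.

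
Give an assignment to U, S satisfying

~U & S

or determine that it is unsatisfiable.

U=F; S=T

  ~U = True
Both conjuncts True, so the formula holds.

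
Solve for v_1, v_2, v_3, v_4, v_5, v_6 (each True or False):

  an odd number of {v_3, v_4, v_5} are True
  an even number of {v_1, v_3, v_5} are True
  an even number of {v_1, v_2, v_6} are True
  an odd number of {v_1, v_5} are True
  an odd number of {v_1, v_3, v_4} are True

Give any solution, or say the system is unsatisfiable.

Adding constraints 1, 4, 5 mod 2: every variable appears an even number of times on the left, so the left side is 0.
But the right sides sum to 1 (mod 2). 0 ≠ 1 — the system is inconsistent.

No satisfying assignment exists.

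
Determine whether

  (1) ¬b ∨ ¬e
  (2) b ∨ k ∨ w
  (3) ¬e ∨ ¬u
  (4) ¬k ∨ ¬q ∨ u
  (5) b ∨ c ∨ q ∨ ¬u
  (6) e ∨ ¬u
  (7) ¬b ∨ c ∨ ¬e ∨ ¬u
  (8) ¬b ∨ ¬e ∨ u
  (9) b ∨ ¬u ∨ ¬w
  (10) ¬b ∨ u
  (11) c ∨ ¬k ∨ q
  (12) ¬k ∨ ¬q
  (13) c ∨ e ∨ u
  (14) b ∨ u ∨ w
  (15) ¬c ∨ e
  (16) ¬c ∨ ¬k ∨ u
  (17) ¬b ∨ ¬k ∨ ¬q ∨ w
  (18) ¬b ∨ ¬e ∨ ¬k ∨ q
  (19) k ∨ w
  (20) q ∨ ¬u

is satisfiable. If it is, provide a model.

Try e = False:
  (e ∨ ¬u) forces u = False.
  (¬b ∨ u) forces b = False.
  (c ∨ e ∨ u) forces c = True.
  clause (¬c ∨ e) is falsified — backtrack.
So e = True.
  then (¬b ∨ ¬e) forces b = False.
  then (¬e ∨ ¬u) forces u = False.
  then (b ∨ u ∨ w) forces w = True.
Set q = True.
  then (¬k ∨ ¬q ∨ u) forces k = False.
Set c = False.
All clauses satisfied.

e=T, w=T, q=T, c=F, k=F, u=F, b=F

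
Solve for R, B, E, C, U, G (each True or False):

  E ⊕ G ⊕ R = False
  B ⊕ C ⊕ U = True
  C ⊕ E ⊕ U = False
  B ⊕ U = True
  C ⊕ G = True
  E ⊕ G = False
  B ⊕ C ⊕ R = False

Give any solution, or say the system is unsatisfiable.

R: False, B: False, E: True, C: False, U: True, G: True

E ⊕ G ⊕ R = T ⊕ T ⊕ F = False ✓
B ⊕ C ⊕ U = F ⊕ F ⊕ T = True ✓
C ⊕ E ⊕ U = F ⊕ T ⊕ T = False ✓
B ⊕ U = F ⊕ T = True ✓
C ⊕ G = F ⊕ T = True ✓
E ⊕ G = T ⊕ T = False ✓
B ⊕ C ⊕ R = F ⊕ F ⊕ F = False ✓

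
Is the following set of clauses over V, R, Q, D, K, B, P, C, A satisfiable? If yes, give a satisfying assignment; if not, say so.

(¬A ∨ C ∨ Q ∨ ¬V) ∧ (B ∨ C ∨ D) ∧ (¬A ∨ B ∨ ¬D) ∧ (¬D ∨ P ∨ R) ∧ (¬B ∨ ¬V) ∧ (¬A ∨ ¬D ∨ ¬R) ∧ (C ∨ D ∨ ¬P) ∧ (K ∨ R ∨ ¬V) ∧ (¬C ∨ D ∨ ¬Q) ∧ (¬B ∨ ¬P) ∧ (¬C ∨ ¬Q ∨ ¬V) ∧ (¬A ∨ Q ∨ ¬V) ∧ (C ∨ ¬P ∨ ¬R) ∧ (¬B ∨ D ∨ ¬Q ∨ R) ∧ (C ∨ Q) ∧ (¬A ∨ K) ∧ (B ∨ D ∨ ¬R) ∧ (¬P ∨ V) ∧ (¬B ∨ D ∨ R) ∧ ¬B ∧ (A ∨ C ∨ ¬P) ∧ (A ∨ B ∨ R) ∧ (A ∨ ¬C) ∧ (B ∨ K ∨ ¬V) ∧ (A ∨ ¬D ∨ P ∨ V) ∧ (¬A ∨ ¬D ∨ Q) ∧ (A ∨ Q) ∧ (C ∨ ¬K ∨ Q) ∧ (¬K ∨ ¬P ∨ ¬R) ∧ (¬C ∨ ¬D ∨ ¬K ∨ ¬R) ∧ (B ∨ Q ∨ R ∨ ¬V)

Unit clause (¬B) forces B = False.
Set V = True.
  then (B ∨ K ∨ ¬V) forces K = True.
Try R = False:
  (A ∨ B ∨ R) forces A = True.
  (¬A ∨ B ∨ ¬D) forces D = False.
  (B ∨ C ∨ D) forces C = True.
  (¬C ∨ D ∨ ¬Q) forces Q = False.
  clause (¬A ∨ Q ∨ ¬V) is falsified — backtrack.
So R = True.
  then (B ∨ D ∨ ¬R) forces D = True.
  then (¬K ∨ ¬P ∨ ¬R) forces P = False.
  then (¬C ∨ ¬D ∨ ¬K ∨ ¬R) forces C = False.
  then (¬A ∨ B ∨ ¬D) forces A = False.
  then (C ∨ Q) forces Q = True.
All clauses satisfied.

V=T, R=T, Q=T, D=T, K=T, B=F, P=F, C=F, A=F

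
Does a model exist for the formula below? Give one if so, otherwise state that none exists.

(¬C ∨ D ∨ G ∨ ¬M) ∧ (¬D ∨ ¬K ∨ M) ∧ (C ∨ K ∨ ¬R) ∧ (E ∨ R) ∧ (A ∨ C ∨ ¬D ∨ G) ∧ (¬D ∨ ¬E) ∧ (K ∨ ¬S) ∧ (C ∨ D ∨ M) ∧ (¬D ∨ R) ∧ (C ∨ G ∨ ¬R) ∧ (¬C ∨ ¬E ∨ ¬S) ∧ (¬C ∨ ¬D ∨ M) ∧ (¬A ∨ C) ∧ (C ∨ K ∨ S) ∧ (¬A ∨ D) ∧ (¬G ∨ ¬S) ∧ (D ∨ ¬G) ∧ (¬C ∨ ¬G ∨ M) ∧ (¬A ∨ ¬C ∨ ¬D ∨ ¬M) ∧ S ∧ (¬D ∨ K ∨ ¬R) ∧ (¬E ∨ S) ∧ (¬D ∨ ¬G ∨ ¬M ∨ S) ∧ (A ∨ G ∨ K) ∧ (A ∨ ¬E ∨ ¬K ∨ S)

Unit clause (S) forces S = True.
In (K ∨ ¬S) only K is left, so K = True.
In (¬G ∨ ¬S) only ¬G is left, so G = False.
Set D = False.
  then (¬A ∨ D) forces A = False.
Set M = True.
  then (¬C ∨ D ∨ G ∨ ¬M) forces C = False.
  then (C ∨ G ∨ ¬R) forces R = False.
  then (E ∨ R) forces E = True.
All clauses satisfied.

D = False; M = True; R = False; E = True; C = False; S = True; K = True; A = False; G = False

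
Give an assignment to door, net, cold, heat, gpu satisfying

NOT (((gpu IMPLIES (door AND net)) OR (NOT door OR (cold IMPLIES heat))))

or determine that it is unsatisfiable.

door=T, net=F, cold=T, heat=F, gpu=T

  NOT (((gpu IMPLIES (door AND net)) OR (NOT door OR (cold IMPLIES heat)))) = True
    (gpu IMPLIES (door AND net)) OR (NOT door OR (cold IMPLIES heat)) = False
      gpu IMPLIES (door AND net) = False
        door AND net = False
      NOT door OR (cold IMPLIES heat) = False
        NOT door = False
        cold IMPLIES heat = False
The formula evaluates to True.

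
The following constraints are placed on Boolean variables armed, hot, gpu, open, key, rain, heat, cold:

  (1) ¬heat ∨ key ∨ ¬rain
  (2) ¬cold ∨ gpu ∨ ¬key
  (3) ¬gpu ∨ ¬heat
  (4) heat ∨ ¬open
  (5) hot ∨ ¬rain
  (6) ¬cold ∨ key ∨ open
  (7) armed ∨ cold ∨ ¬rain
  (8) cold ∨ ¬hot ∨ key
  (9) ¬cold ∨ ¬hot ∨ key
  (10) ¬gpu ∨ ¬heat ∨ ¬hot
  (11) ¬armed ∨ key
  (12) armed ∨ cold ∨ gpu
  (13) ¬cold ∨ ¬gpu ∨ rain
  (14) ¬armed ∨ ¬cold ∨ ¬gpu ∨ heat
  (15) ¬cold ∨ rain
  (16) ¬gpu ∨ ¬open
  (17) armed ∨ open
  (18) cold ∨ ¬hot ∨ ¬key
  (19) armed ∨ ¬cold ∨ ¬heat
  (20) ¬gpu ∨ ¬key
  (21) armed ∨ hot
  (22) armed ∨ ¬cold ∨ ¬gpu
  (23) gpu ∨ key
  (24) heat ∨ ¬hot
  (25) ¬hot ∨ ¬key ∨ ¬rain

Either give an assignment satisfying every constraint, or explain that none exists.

armed = True, hot = False, gpu = False, open = True, key = True, rain = False, heat = True, cold = False

Set armed = True.
  then (¬armed ∨ key) forces key = True.
  then (¬gpu ∨ ¬key) forces gpu = False.
  then (¬cold ∨ gpu ∨ ¬key) forces cold = False.
  then (cold ∨ ¬hot ∨ ¬key) forces hot = False.
  then (hot ∨ ¬rain) forces rain = False.
Set open = True.
  then (heat ∨ ¬open) forces heat = True.
All clauses satisfied.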